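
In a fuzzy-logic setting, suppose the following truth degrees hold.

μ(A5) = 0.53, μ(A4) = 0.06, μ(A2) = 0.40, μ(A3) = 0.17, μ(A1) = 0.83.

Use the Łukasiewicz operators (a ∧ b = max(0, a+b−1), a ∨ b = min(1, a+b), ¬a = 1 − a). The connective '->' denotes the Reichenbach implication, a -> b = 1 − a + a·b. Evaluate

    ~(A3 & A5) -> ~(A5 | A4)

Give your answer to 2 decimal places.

0.41

A3 & A5 = max(0, a+b−1) on (0.17, 0.53) = 0.00
~(A3 & A5) = 1 − 0.00 = 1.00
A5 | A4 = min(1, a+b) on (0.53, 0.06) = 0.59
~(A5 | A4) = 1 − 0.59 = 0.41
~(A3 & A5) -> ~(A5 | A4)  [Reichenbach: 1 − a + a·b] with a=1.00, b=0.41 → 0.41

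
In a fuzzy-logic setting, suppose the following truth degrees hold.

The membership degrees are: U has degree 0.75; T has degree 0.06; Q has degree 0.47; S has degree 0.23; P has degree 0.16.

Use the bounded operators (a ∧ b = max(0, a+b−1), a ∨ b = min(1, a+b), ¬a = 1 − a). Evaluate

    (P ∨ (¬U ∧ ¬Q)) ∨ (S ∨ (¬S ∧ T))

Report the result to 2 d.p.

¬U = 1 − 0.75 = 0.25
¬Q = 1 − 0.47 = 0.53
¬U ∧ ¬Q = max(0, a+b−1) on (0.25, 0.53) = 0.00
P ∨ (¬U ∧ ¬Q) = min(1, a+b) on (0.16, 0.00) = 0.16
¬S = 1 − 0.23 = 0.77
¬S ∧ T = max(0, a+b−1) on (0.77, 0.06) = 0.00
S ∨ (¬S ∧ T) = min(1, a+b) on (0.23, 0.00) = 0.23
(P ∨ (¬U ∧ ¬Q)) ∨ (S ∨ (¬S ∧ T)) = min(1, a+b) on (0.16, 0.23) = 0.39

0.39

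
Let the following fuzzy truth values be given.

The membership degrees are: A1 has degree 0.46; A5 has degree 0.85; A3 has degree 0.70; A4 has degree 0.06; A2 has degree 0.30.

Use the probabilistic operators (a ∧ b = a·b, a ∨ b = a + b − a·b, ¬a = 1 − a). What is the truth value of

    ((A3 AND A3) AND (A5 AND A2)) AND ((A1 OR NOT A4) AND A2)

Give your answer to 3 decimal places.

A3 AND A3 = a·b on (0.7000, 0.7000) = 0.4900
A5 AND A2 = a·b on (0.8500, 0.3000) = 0.2550
(A3 AND A3) AND (A5 AND A2) = a·b on (0.4900, 0.2550) = 0.1249
NOT A4 = 1 − 0.0600 = 0.9400
A1 OR NOT A4 = a + b − a·b on (0.4600, 0.9400) = 0.9676
(A1 OR NOT A4) AND A2 = a·b on (0.9676, 0.3000) = 0.2903
((A3 AND A3) AND (A5 AND A2)) AND ((A1 OR NOT A4) AND A2) = a·b on (0.1249, 0.2903) = 0.0363

0.036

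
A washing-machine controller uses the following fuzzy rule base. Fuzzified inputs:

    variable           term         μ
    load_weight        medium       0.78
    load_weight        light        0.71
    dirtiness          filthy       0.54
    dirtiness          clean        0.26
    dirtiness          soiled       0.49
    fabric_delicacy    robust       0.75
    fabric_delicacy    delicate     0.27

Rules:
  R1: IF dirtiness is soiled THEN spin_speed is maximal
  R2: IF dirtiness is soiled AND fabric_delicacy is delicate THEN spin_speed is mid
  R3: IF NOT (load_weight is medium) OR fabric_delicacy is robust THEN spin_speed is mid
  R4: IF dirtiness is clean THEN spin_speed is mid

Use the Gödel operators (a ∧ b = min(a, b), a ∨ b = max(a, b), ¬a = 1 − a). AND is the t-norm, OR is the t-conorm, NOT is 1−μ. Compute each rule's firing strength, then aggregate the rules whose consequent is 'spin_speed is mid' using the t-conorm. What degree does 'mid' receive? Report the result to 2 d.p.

R1: soiled=0.49 → w = 0.49
R2: soiled=0.49, delicate=0.27; AND[min(a, b)] → w = 0.27
R3: ¬medium=1−0.78=0.22, robust=0.75; OR[max(a, b)] → w = 0.75
R4: clean=0.26 → w = 0.26
Rules with consequent 'mid': {R2, R3, R4} → strengths 0.27, 0.75, 0.26
Aggregate via t-conorm [max(a, b)]: 0.75

0.75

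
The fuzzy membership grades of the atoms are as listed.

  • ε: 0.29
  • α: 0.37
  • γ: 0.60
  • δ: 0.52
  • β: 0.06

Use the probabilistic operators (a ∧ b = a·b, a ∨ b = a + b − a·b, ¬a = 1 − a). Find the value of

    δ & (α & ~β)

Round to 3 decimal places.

~β = 1 − 0.0600 = 0.9400
α & ~β = a·b on (0.3700, 0.9400) = 0.3478
δ & (α & ~β) = a·b on (0.5200, 0.3478) = 0.1809

0.181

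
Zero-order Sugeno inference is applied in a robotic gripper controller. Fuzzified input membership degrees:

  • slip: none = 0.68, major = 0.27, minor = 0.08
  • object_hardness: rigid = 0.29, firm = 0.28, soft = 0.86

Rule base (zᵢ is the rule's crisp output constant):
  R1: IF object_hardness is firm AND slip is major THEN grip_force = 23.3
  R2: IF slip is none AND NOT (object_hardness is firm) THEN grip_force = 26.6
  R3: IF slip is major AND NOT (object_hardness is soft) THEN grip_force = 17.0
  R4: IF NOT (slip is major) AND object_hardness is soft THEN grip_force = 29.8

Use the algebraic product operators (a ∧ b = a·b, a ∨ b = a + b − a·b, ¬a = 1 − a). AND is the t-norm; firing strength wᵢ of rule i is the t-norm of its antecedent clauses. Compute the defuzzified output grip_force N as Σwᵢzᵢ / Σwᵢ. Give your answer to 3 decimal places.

R1 (z=23.3): firm=0.28, major=0.27; AND[a·b] → w = 0.0756
R2 (z=26.6): none=0.68, ¬firm=1−0.28=0.72; AND[a·b] → w = 0.4896
R3 (z=17.0): major=0.27, ¬soft=1−0.86=0.14; AND[a·b] → w = 0.0378
R4 (z=29.8): ¬major=1−0.27=0.73, soft=0.86; AND[a·b] → w = 0.6278
Weighted average = (0.0756·23.3 + 0.4896·26.6 + 0.0378·17.0 + 0.6278·29.8) / (0.0756 + 0.4896 + 0.0378 + 0.6278)
  = 34.1359 / 1.2308 = 27.735

27.735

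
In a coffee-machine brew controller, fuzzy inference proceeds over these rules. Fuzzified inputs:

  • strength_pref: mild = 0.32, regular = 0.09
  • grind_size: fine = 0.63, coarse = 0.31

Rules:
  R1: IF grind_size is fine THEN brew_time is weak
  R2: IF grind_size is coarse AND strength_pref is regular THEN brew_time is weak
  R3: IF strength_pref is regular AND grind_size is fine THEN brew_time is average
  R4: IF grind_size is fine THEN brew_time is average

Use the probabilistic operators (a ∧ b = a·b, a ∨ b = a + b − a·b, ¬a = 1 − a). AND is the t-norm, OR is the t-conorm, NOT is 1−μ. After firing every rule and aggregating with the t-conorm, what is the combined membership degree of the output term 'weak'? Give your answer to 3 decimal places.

0.640

R1: fine=0.63 → w = 0.6300
R2: coarse=0.31, regular=0.09; AND[a·b] → w = 0.0279
R3: regular=0.09, fine=0.63; AND[a·b] → w = 0.0567
R4: fine=0.63 → w = 0.6300
Rules with consequent 'weak': {R1, R2} → strengths 0.6300, 0.0279
Aggregate via t-conorm [a + b − a·b]: 0.6403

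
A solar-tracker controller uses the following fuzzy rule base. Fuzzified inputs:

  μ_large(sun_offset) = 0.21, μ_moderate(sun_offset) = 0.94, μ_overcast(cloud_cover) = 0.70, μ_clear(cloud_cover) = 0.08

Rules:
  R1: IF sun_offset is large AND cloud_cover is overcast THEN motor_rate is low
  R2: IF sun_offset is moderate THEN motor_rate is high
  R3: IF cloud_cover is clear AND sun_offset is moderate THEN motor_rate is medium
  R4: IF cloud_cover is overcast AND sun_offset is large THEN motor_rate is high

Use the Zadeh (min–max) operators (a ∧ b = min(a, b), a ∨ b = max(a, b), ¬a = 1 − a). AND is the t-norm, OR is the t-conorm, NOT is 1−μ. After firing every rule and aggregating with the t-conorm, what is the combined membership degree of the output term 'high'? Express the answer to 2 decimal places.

R1: large=0.21, overcast=0.70; AND[min(a, b)] → w = 0.21
R2: moderate=0.94 → w = 0.94
R3: clear=0.08, moderate=0.94; AND[min(a, b)] → w = 0.08
R4: overcast=0.70, large=0.21; AND[min(a, b)] → w = 0.21
Rules with consequent 'high': {R2, R4} → strengths 0.94, 0.21
Aggregate via t-conorm [max(a, b)]: 0.94

0.94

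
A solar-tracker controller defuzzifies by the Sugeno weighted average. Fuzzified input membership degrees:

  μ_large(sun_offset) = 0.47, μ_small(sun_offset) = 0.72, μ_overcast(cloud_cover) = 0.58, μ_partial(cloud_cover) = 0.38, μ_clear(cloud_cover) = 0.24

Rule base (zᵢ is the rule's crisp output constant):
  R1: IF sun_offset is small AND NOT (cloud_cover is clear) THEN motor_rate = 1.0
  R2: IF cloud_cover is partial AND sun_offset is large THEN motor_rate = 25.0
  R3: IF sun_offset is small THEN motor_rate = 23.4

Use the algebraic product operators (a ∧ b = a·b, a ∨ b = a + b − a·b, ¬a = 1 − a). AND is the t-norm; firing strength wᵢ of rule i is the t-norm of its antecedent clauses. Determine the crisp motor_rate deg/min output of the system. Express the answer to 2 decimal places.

R1 (z=1.0): small=0.72, ¬clear=1−0.24=0.76; AND[a·b] → w = 0.5472
R2 (z=25.0): partial=0.38, large=0.47; AND[a·b] → w = 0.1786
R3 (z=23.4): small=0.72 → w = 0.7200
Weighted average = (0.5472·1.0 + 0.1786·25.0 + 0.7200·23.4) / (0.5472 + 0.1786 + 0.7200)
  = 21.8602 / 1.4458 = 15.12

15.12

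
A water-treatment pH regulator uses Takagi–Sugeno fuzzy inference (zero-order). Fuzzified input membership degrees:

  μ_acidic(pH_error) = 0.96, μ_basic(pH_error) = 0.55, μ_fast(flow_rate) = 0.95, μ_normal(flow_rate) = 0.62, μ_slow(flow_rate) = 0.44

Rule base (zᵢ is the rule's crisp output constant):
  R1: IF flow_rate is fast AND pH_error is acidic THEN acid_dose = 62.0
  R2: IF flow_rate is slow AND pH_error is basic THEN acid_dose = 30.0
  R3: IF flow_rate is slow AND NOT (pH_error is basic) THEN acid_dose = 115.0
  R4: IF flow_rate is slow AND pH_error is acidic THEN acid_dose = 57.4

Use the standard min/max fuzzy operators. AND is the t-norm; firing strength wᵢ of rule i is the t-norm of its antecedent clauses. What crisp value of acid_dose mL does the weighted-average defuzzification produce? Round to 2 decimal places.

R1 (z=62.0): fast=0.95, acidic=0.96; AND[min(a, b)] → w = 0.95
R2 (z=30.0): slow=0.44, basic=0.55; AND[min(a, b)] → w = 0.44
R3 (z=115.0): slow=0.44, ¬basic=1−0.55=0.45; AND[min(a, b)] → w = 0.44
R4 (z=57.4): slow=0.44, acidic=0.96; AND[min(a, b)] → w = 0.44
Weighted average = (0.95·62.0 + 0.44·30.0 + 0.44·115.0 + 0.44·57.4) / (0.95 + 0.44 + 0.44 + 0.44)
  = 147.9560 / 2.2700 = 65.18

65.18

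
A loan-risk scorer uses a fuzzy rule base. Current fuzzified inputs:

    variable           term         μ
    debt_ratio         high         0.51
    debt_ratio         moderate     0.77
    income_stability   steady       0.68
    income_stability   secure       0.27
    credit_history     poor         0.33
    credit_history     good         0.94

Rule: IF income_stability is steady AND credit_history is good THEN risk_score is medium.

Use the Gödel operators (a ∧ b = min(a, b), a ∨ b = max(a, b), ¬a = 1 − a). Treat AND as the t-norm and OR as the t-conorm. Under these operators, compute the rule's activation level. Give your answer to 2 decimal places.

firing strength: steady=0.68, good=0.94; AND[min(a, b)] → w = 0.68

0.68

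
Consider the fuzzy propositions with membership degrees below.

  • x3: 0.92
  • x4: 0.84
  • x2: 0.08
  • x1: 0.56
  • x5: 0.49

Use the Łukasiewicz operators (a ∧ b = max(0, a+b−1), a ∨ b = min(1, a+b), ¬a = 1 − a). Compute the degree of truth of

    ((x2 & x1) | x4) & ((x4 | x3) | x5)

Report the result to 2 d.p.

x2 & x1 = max(0, a+b−1) on (0.08, 0.56) = 0.00
(x2 & x1) | x4 = min(1, a+b) on (0.00, 0.84) = 0.84
x4 | x3 = min(1, a+b) on (0.84, 0.92) = 1.00
(x4 | x3) | x5 = min(1, a+b) on (1.00, 0.49) = 1.00
((x2 & x1) | x4) & ((x4 | x3) | x5) = max(0, a+b−1) on (0.84, 1.00) = 0.84

0.84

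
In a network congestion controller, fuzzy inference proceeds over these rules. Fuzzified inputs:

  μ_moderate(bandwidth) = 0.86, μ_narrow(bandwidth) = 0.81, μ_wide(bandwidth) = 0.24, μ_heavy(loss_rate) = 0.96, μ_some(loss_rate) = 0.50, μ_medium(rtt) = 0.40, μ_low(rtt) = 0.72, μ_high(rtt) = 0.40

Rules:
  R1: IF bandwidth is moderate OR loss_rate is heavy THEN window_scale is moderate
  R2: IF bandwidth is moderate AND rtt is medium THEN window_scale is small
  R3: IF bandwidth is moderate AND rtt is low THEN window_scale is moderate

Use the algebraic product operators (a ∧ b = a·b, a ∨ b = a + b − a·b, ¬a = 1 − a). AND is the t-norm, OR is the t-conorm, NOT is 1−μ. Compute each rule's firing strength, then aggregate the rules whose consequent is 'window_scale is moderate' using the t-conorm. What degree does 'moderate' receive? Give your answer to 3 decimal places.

0.998

R1: moderate=0.86, heavy=0.96; OR[a + b − a·b] → w = 0.9944
R2: moderate=0.86, medium=0.40; AND[a·b] → w = 0.3440
R3: moderate=0.86, low=0.72; AND[a·b] → w = 0.6192
Rules with consequent 'moderate': {R1, R3} → strengths 0.9944, 0.6192
Aggregate via t-conorm [a + b − a·b]: 0.9979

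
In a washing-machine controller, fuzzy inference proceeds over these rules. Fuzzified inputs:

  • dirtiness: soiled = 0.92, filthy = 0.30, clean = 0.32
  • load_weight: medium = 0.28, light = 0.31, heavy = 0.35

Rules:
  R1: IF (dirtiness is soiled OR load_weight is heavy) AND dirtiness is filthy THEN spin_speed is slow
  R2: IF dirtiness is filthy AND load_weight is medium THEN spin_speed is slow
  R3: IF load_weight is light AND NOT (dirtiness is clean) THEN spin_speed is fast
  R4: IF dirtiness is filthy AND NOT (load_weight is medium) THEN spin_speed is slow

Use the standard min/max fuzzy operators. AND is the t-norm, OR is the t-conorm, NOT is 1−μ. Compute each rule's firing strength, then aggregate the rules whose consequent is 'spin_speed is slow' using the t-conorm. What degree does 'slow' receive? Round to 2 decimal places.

0.30

R1: (soiled=0.92 OR heavy=0.35) = 0.92; AND[min(a, b)] with filthy=0.30 → w = 0.30
R2: filthy=0.30, medium=0.28; AND[min(a, b)] → w = 0.28
R3: light=0.31, ¬clean=1−0.32=0.68; AND[min(a, b)] → w = 0.31
R4: filthy=0.30, ¬medium=1−0.28=0.72; AND[min(a, b)] → w = 0.30
Rules with consequent 'slow': {R1, R2, R4} → strengths 0.30, 0.28, 0.30
Aggregate via t-conorm [max(a, b)]: 0.30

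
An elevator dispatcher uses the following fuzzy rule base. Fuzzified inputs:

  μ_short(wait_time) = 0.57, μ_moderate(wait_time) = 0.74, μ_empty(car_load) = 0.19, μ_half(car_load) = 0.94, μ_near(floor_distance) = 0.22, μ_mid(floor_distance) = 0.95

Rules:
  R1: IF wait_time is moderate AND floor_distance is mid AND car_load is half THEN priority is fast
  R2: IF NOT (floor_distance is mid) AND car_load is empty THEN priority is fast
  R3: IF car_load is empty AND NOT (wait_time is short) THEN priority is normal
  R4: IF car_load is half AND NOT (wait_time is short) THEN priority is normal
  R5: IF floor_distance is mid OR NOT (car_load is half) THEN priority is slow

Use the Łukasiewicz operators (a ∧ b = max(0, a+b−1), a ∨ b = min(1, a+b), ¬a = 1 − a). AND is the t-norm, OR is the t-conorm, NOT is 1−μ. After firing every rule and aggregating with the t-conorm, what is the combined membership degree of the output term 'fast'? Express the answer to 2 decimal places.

R1: moderate=0.74, mid=0.95, half=0.94; AND[max(0, a+b−1)] → w = 0.63
R2: ¬mid=1−0.95=0.05, empty=0.19; AND[max(0, a+b−1)] → w = 0.00
R3: empty=0.19, ¬short=1−0.57=0.43; AND[max(0, a+b−1)] → w = 0.00
R4: half=0.94, ¬short=1−0.57=0.43; AND[max(0, a+b−1)] → w = 0.37
R5: mid=0.95, ¬half=1−0.94=0.06; OR[min(1, a+b)] → w = 1.00
Rules with consequent 'fast': {R1, R2} → strengths 0.63, 0.00
Aggregate via t-conorm [min(1, a+b)]: 0.63

0.63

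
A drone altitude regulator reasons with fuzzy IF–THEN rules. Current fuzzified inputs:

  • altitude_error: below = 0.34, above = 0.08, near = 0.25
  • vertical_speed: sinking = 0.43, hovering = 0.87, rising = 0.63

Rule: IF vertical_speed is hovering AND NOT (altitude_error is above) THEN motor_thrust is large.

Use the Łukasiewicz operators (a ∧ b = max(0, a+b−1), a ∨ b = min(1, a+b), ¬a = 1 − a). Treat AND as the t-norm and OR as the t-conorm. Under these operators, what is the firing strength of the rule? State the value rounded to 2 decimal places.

firing strength: hovering=0.87, ¬above=1−0.08=0.92; AND[max(0, a+b−1)] → w = 0.79

0.79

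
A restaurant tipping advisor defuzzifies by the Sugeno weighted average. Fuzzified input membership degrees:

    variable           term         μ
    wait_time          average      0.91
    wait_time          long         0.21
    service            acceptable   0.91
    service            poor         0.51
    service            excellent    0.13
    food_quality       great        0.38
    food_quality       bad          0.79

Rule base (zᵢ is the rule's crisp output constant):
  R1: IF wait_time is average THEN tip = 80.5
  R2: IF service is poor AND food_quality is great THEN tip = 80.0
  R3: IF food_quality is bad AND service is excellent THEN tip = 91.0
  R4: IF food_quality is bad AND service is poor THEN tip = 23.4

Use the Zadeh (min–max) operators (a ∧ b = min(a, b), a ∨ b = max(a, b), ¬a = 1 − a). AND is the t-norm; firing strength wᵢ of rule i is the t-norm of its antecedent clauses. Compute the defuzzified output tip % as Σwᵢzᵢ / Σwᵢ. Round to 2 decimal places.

66.02

R1 (z=80.5): average=0.91 → w = 0.91
R2 (z=80.0): poor=0.51, great=0.38; AND[min(a, b)] → w = 0.38
R3 (z=91.0): bad=0.79, excellent=0.13; AND[min(a, b)] → w = 0.13
R4 (z=23.4): bad=0.79, poor=0.51; AND[min(a, b)] → w = 0.51
Weighted average = (0.91·80.5 + 0.38·80.0 + 0.13·91.0 + 0.51·23.4) / (0.91 + 0.38 + 0.13 + 0.51)
  = 127.4190 / 1.9300 = 66.02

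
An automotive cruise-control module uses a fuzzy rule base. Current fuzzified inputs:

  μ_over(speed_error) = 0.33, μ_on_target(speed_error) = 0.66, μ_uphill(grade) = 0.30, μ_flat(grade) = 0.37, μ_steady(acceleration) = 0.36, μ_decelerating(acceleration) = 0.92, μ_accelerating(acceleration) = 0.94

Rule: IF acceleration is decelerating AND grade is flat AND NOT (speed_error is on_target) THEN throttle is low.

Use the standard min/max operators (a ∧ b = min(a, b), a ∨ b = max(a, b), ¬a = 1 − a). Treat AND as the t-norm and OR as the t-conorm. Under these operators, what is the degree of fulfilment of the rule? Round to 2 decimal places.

0.34

firing strength: decelerating=0.92, flat=0.37, ¬on_target=1−0.66=0.34; AND[min(a, b)] → w = 0.34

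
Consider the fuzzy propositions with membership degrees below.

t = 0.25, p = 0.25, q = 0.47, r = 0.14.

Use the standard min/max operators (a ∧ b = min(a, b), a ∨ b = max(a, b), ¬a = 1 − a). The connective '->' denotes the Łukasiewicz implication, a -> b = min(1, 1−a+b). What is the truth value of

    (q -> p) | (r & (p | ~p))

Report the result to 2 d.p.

q -> p  [Łukasiewicz: min(1, 1−a+b)] with a=0.47, b=0.25 → 0.78
~p = 1 − 0.25 = 0.75
p | ~p = max(a, b) on (0.25, 0.75) = 0.75
r & (p | ~p) = min(a, b) on (0.14, 0.75) = 0.14
(q -> p) | (r & (p | ~p)) = max(a, b) on (0.78, 0.14) = 0.78

0.78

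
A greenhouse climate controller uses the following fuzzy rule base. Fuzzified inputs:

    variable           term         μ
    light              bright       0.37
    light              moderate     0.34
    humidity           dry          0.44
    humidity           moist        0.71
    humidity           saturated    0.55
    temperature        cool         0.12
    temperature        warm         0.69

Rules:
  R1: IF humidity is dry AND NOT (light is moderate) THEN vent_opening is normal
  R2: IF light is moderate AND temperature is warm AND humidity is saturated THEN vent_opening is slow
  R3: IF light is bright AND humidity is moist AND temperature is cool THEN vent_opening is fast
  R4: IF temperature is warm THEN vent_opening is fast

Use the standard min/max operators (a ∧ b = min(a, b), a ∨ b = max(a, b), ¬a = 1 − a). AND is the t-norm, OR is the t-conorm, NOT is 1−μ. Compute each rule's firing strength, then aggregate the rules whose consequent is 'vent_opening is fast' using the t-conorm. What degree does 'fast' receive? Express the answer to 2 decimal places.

R1: dry=0.44, ¬moderate=1−0.34=0.66; AND[min(a, b)] → w = 0.44
R2: moderate=0.34, warm=0.69, saturated=0.55; AND[min(a, b)] → w = 0.34
R3: bright=0.37, moist=0.71, cool=0.12; AND[min(a, b)] → w = 0.12
R4: warm=0.69 → w = 0.69
Rules with consequent 'fast': {R3, R4} → strengths 0.12, 0.69
Aggregate via t-conorm [max(a, b)]: 0.69

0.69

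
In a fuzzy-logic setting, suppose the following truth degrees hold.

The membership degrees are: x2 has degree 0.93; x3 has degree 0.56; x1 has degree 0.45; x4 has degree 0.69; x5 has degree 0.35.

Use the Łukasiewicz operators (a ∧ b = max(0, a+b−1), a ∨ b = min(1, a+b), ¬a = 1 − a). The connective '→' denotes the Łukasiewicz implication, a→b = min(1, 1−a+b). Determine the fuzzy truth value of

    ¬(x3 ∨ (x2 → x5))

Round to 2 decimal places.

0.02

x2 → x5  [Łukasiewicz: min(1, 1−a+b)] with a=0.93, b=0.35 → 0.42
x3 ∨ (x2 → x5) = min(1, a+b) on (0.56, 0.42) = 0.98
¬(x3 ∨ (x2 → x5)) = 1 − 0.98 = 0.02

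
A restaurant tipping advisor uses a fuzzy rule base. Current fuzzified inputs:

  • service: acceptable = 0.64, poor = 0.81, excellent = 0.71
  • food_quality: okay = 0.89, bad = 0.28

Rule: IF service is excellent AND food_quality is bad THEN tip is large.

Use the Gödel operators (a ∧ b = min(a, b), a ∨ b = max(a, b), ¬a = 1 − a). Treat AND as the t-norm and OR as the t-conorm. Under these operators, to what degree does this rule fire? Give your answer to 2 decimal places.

0.28

firing strength: excellent=0.71, bad=0.28; AND[min(a, b)] → w = 0.28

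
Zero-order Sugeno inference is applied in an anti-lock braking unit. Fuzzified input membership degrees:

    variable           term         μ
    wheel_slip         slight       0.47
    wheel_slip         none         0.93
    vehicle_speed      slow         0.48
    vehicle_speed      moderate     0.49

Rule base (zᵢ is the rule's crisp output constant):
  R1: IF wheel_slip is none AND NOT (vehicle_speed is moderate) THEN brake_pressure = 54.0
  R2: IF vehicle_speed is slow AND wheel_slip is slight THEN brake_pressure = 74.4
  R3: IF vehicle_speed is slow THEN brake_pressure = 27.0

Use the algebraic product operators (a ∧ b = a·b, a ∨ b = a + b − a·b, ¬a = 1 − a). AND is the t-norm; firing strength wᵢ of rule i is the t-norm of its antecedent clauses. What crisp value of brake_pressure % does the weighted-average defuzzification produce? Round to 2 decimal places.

46.92

R1 (z=54.0): none=0.93, ¬moderate=1−0.49=0.51; AND[a·b] → w = 0.4743
R2 (z=74.4): slow=0.48, slight=0.47; AND[a·b] → w = 0.2256
R3 (z=27.0): slow=0.48 → w = 0.4800
Weighted average = (0.4743·54.0 + 0.2256·74.4 + 0.4800·27.0) / (0.4743 + 0.2256 + 0.4800)
  = 55.3568 / 1.1799 = 46.92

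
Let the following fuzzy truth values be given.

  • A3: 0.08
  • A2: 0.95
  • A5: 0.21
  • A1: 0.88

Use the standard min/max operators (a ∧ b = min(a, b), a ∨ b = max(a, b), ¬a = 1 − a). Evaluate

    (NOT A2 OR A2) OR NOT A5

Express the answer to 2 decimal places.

0.95

NOT A2 = 1 − 0.95 = 0.05
NOT A2 OR A2 = max(a, b) on (0.05, 0.95) = 0.95
NOT A5 = 1 − 0.21 = 0.79
(NOT A2 OR A2) OR NOT A5 = max(a, b) on (0.95, 0.79) = 0.95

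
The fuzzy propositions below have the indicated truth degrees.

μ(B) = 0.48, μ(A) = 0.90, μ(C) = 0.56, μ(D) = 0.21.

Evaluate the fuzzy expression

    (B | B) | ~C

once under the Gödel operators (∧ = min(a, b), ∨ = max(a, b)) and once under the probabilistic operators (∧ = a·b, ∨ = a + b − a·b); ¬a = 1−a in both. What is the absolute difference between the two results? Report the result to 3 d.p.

Under Gödel:
  B | B = max(a, b) on (0.48, 0.48) = 0.48
  ~C = 1 − 0.56 = 0.44
  (B | B) | ~C = max(a, b) on (0.48, 0.44) = 0.48
  → value = 0.4800
Under probabilistic:
  B | B = a + b − a·b on (0.4800, 0.4800) = 0.7296
  ~C = 1 − 0.5600 = 0.4400
  (B | B) | ~C = a + b − a·b on (0.7296, 0.4400) = 0.8486
  → value = 0.8486
|0.4800 − 0.8486| = 0.369

0.369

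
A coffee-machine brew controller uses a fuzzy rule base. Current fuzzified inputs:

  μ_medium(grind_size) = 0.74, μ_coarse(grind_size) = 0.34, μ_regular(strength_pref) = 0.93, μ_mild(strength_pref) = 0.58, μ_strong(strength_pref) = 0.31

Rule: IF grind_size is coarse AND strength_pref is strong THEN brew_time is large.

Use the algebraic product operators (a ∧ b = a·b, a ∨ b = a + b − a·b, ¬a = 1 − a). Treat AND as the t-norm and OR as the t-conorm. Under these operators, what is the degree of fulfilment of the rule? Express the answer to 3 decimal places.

0.105

firing strength: coarse=0.34, strong=0.31; AND[a·b] → w = 0.1054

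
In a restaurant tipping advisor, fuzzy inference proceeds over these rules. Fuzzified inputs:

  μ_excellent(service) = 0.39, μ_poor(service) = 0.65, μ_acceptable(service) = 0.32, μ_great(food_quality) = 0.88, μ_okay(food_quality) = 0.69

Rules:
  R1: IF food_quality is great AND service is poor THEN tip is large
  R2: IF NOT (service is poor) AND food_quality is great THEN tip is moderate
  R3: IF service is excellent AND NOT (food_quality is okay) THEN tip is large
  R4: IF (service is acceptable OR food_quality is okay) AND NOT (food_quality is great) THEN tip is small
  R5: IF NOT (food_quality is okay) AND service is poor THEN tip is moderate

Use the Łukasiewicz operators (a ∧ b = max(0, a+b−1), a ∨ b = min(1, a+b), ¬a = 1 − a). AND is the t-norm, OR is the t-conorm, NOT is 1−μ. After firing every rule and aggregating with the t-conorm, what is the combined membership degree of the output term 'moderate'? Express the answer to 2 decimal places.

0.23

R1: great=0.88, poor=0.65; AND[max(0, a+b−1)] → w = 0.53
R2: ¬poor=1−0.65=0.35, great=0.88; AND[max(0, a+b−1)] → w = 0.23
R3: excellent=0.39, ¬okay=1−0.69=0.31; AND[max(0, a+b−1)] → w = 0.00
R4: (acceptable=0.32 OR okay=0.69) = 1.00; AND[max(0, a+b−1)] with ¬great=1−0.88=0.12 → w = 0.12
R5: ¬okay=1−0.69=0.31, poor=0.65; AND[max(0, a+b−1)] → w = 0.00
Rules with consequent 'moderate': {R2, R5} → strengths 0.23, 0.00
Aggregate via t-conorm [min(1, a+b)]: 0.23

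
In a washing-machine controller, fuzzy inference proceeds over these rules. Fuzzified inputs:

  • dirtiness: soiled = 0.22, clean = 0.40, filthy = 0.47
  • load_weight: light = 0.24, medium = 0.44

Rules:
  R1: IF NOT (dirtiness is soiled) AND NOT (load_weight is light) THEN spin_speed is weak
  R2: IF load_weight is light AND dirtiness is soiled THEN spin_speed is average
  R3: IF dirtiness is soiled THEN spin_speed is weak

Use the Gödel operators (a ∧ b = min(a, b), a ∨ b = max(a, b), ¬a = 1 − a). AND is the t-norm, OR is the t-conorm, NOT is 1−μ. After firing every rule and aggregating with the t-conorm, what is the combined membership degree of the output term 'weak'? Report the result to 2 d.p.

0.76

R1: ¬soiled=1−0.22=0.78, ¬light=1−0.24=0.76; AND[min(a, b)] → w = 0.76
R2: light=0.24, soiled=0.22; AND[min(a, b)] → w = 0.22
R3: soiled=0.22 → w = 0.22
Rules with consequent 'weak': {R1, R3} → strengths 0.76, 0.22
Aggregate via t-conorm [max(a, b)]: 0.76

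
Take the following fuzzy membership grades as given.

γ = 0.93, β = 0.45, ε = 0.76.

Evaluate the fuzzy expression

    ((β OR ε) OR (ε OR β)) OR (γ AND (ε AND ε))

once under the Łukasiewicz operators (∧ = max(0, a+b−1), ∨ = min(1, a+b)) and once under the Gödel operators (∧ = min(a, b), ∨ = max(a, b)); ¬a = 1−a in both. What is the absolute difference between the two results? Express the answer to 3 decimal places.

0.240

Under Łukasiewicz:
  β OR ε = min(1, a+b) on (0.45, 0.76) = 1.00
  ε OR β = min(1, a+b) on (0.76, 0.45) = 1.00
  (β OR ε) OR (ε OR β) = min(1, a+b) on (1.00, 1.00) = 1.00
  ε AND ε = max(0, a+b−1) on (0.76, 0.76) = 0.52
  γ AND (ε AND ε) = max(0, a+b−1) on (0.93, 0.52) = 0.45
  ((β OR ε) OR (ε OR β)) OR (γ AND (ε AND ε)) = min(1, a+b) on (1.00, 0.45) = 1.00
  → value = 1.0000
Under Gödel:
  β OR ε = max(a, b) on (0.45, 0.76) = 0.76
  ε OR β = max(a, b) on (0.76, 0.45) = 0.76
  (β OR ε) OR (ε OR β) = max(a, b) on (0.76, 0.76) = 0.76
  ε AND ε = min(a, b) on (0.76, 0.76) = 0.76
  γ AND (ε AND ε) = min(a, b) on (0.93, 0.76) = 0.76
  ((β OR ε) OR (ε OR β)) OR (γ AND (ε AND ε)) = max(a, b) on (0.76, 0.76) = 0.76
  → value = 0.7600
|1.0000 − 0.7600| = 0.240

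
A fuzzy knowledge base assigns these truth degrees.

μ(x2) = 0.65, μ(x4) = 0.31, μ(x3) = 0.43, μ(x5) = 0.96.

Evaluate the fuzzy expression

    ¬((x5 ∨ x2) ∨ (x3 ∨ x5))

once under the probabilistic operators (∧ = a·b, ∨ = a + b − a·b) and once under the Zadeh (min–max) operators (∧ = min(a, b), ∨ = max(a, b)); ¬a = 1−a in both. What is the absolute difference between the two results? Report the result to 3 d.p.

0.040

Under probabilistic:
  x5 ∨ x2 = a + b − a·b on (0.9600, 0.6500) = 0.9860
  x3 ∨ x5 = a + b − a·b on (0.4300, 0.9600) = 0.9772
  (x5 ∨ x2) ∨ (x3 ∨ x5) = a + b − a·b on (0.9860, 0.9772) = 0.9997
  ¬((x5 ∨ x2) ∨ (x3 ∨ x5)) = 1 − 0.9997 = 0.0003
  → value = 0.0003
Under Zadeh (min–max):
  x5 ∨ x2 = max(a, b) on (0.96, 0.65) = 0.96
  x3 ∨ x5 = max(a, b) on (0.43, 0.96) = 0.96
  (x5 ∨ x2) ∨ (x3 ∨ x5) = max(a, b) on (0.96, 0.96) = 0.96
  ¬((x5 ∨ x2) ∨ (x3 ∨ x5)) = 1 − 0.96 = 0.04
  → value = 0.0400
|0.0003 − 0.0400| = 0.040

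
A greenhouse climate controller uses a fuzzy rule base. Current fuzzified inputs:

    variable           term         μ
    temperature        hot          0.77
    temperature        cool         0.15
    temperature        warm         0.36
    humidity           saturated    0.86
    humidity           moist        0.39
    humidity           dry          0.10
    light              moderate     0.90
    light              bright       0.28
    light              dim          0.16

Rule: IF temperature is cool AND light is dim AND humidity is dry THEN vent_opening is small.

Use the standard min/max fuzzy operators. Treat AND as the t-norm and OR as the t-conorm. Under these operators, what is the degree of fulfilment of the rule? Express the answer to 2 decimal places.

0.10

firing strength: cool=0.15, dim=0.16, dry=0.10; AND[min(a, b)] → w = 0.10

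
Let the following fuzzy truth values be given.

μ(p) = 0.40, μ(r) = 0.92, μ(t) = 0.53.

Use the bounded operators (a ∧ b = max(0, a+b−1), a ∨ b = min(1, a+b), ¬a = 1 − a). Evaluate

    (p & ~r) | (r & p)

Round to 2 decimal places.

~r = 1 − 0.92 = 0.08
p & ~r = max(0, a+b−1) on (0.40, 0.08) = 0.00
r & p = max(0, a+b−1) on (0.92, 0.40) = 0.32
(p & ~r) | (r & p) = min(1, a+b) on (0.00, 0.32) = 0.32

0.32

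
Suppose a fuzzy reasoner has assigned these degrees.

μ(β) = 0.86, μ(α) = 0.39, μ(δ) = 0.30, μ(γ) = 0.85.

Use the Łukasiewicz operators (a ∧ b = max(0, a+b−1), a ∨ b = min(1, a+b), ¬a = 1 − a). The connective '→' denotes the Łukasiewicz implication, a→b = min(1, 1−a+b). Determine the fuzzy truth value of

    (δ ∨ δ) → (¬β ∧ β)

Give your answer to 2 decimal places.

δ ∨ δ = min(1, a+b) on (0.30, 0.30) = 0.60
¬β = 1 − 0.86 = 0.14
¬β ∧ β = max(0, a+b−1) on (0.14, 0.86) = 0.00
(δ ∨ δ) → (¬β ∧ β)  [Łukasiewicz: min(1, 1−a+b)] with a=0.60, b=0.00 → 0.40

0.40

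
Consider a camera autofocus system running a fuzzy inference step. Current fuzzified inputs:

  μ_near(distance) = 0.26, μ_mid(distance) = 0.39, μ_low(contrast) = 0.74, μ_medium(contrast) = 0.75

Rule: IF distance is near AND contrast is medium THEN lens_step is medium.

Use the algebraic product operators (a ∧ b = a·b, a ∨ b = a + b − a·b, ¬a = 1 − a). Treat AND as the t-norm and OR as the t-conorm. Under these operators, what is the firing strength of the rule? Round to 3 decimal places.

firing strength: near=0.26, medium=0.75; AND[a·b] → w = 0.1950

0.195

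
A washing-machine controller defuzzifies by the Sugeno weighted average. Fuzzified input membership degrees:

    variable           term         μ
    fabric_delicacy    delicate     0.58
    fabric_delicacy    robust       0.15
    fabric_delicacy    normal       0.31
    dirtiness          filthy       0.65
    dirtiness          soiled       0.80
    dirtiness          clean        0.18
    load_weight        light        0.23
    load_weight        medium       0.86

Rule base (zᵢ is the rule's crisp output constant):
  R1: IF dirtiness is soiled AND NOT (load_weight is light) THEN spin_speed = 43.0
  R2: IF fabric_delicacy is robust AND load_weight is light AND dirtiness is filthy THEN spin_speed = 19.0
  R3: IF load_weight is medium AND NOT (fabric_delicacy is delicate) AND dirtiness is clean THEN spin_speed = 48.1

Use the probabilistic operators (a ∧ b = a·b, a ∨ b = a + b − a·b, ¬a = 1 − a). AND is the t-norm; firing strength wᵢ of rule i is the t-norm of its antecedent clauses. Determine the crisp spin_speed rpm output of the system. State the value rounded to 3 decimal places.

42.706

R1 (z=43.0): soiled=0.80, ¬light=1−0.23=0.77; AND[a·b] → w = 0.6160
R2 (z=19.0): robust=0.15, light=0.23, filthy=0.65; AND[a·b] → w = 0.0224
R3 (z=48.1): medium=0.86, ¬delicate=1−0.58=0.42, clean=0.18; AND[a·b] → w = 0.0650
Weighted average = (0.6160·43.0 + 0.0224·19.0 + 0.0650·48.1) / (0.6160 + 0.0224 + 0.0650)
  = 30.0413 / 0.7034 = 42.706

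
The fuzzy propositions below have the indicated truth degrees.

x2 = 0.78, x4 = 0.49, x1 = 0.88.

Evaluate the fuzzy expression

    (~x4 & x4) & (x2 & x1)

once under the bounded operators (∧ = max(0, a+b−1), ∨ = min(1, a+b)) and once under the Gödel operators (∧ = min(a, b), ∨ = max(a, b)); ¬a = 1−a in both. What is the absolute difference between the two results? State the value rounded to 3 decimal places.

0.490

Under bounded:
  ~x4 = 1 − 0.49 = 0.51
  ~x4 & x4 = max(0, a+b−1) on (0.51, 0.49) = 0.00
  x2 & x1 = max(0, a+b−1) on (0.78, 0.88) = 0.66
  (~x4 & x4) & (x2 & x1) = max(0, a+b−1) on (0.00, 0.66) = 0.00
  → value = 0.0000
Under Gödel:
  ~x4 = 1 − 0.49 = 0.51
  ~x4 & x4 = min(a, b) on (0.51, 0.49) = 0.49
  x2 & x1 = min(a, b) on (0.78, 0.88) = 0.78
  (~x4 & x4) & (x2 & x1) = min(a, b) on (0.49, 0.78) = 0.49
  → value = 0.4900
|0.0000 − 0.4900| = 0.490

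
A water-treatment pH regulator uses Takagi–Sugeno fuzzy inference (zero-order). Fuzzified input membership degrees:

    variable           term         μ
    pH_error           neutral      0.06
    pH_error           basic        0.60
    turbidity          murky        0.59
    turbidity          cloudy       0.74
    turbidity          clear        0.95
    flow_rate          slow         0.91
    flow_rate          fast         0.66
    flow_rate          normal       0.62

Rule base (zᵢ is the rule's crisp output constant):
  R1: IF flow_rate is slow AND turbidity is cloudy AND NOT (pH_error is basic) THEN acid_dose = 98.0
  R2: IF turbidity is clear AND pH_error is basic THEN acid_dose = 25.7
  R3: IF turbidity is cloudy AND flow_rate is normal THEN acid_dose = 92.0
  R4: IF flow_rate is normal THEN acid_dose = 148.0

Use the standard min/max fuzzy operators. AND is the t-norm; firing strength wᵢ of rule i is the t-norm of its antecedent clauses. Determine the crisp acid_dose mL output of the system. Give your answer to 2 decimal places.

R1 (z=98.0): slow=0.91, cloudy=0.74, ¬basic=1−0.60=0.40; AND[min(a, b)] → w = 0.40
R2 (z=25.7): clear=0.95, basic=0.60; AND[min(a, b)] → w = 0.60
R3 (z=92.0): cloudy=0.74, normal=0.62; AND[min(a, b)] → w = 0.62
R4 (z=148.0): normal=0.62 → w = 0.62
Weighted average = (0.40·98.0 + 0.60·25.7 + 0.62·92.0 + 0.62·148.0) / (0.40 + 0.60 + 0.62 + 0.62)
  = 203.4200 / 2.2400 = 90.81

90.81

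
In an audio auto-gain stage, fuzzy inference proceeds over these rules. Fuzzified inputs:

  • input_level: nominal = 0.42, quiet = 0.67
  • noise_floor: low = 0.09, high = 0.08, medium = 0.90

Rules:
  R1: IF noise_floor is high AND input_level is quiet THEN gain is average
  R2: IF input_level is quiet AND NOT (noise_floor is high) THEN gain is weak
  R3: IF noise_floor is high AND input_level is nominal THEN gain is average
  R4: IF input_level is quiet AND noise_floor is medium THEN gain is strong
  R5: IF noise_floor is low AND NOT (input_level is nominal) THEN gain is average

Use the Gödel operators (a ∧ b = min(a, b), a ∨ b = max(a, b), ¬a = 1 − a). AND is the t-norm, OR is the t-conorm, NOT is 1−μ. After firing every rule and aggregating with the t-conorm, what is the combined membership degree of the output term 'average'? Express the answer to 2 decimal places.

R1: high=0.08, quiet=0.67; AND[min(a, b)] → w = 0.08
R2: quiet=0.67, ¬high=1−0.08=0.92; AND[min(a, b)] → w = 0.67
R3: high=0.08, nominal=0.42; AND[min(a, b)] → w = 0.08
R4: quiet=0.67, medium=0.90; AND[min(a, b)] → w = 0.67
R5: low=0.09, ¬nominal=1−0.42=0.58; AND[min(a, b)] → w = 0.09
Rules with consequent 'average': {R1, R3, R5} → strengths 0.08, 0.08, 0.09
Aggregate via t-conorm [max(a, b)]: 0.09

0.09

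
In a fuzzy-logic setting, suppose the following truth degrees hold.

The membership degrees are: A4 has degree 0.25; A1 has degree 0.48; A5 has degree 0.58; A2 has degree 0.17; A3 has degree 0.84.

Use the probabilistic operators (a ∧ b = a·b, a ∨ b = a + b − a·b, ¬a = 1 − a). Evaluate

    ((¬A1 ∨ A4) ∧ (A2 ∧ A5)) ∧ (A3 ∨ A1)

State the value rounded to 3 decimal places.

¬A1 = 1 − 0.4800 = 0.5200
¬A1 ∨ A4 = a + b − a·b on (0.5200, 0.2500) = 0.6400
A2 ∧ A5 = a·b on (0.1700, 0.5800) = 0.0986
(¬A1 ∨ A4) ∧ (A2 ∧ A5) = a·b on (0.6400, 0.0986) = 0.0631
A3 ∨ A1 = a + b − a·b on (0.8400, 0.4800) = 0.9168
((¬A1 ∨ A4) ∧ (A2 ∧ A5)) ∧ (A3 ∨ A1) = a·b on (0.0631, 0.9168) = 0.0579

0.058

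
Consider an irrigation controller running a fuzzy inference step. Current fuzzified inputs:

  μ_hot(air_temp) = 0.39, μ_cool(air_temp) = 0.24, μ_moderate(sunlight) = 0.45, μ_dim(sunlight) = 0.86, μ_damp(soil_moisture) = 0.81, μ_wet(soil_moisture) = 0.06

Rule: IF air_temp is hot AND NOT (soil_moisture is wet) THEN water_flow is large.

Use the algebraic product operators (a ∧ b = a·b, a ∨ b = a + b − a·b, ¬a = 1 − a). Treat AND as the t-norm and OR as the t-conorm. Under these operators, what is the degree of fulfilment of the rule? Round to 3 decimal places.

0.367

firing strength: hot=0.39, ¬wet=1−0.06=0.94; AND[a·b] → w = 0.3666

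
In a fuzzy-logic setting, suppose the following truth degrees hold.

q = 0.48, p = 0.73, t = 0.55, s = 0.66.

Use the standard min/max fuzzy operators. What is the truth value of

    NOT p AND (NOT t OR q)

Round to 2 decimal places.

0.27

NOT p = 1 − 0.73 = 0.27
NOT t = 1 − 0.55 = 0.45
NOT t OR q = max(a, b) on (0.45, 0.48) = 0.48
NOT p AND (NOT t OR q) = min(a, b) on (0.27, 0.48) = 0.27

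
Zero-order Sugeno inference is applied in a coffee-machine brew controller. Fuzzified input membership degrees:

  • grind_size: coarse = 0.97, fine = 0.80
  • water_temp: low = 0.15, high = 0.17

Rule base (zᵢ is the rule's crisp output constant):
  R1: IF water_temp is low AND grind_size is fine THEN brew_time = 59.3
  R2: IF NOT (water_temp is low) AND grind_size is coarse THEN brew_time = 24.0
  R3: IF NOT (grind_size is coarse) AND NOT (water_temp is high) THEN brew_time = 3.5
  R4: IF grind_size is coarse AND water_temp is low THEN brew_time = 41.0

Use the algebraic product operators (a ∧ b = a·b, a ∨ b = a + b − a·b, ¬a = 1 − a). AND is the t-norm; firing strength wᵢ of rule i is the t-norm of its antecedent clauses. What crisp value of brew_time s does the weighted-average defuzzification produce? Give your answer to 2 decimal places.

29.56

R1 (z=59.3): low=0.15, fine=0.80; AND[a·b] → w = 0.1200
R2 (z=24.0): ¬low=1−0.15=0.85, coarse=0.97; AND[a·b] → w = 0.8245
R3 (z=3.5): ¬coarse=1−0.97=0.03, ¬high=1−0.17=0.83; AND[a·b] → w = 0.0249
R4 (z=41.0): coarse=0.97, low=0.15; AND[a·b] → w = 0.1455
Weighted average = (0.1200·59.3 + 0.8245·24.0 + 0.0249·3.5 + 0.1455·41.0) / (0.1200 + 0.8245 + 0.0249 + 0.1455)
  = 32.9566 / 1.1149 = 29.56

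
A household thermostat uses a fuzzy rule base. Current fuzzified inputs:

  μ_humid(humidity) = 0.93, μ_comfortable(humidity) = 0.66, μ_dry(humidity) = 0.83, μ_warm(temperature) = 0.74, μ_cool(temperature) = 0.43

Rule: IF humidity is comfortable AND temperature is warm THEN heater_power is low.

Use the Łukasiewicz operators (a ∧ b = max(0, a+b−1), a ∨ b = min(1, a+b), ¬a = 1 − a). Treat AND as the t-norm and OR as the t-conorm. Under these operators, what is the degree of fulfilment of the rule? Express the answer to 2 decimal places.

0.40

firing strength: comfortable=0.66, warm=0.74; AND[max(0, a+b−1)] → w = 0.40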